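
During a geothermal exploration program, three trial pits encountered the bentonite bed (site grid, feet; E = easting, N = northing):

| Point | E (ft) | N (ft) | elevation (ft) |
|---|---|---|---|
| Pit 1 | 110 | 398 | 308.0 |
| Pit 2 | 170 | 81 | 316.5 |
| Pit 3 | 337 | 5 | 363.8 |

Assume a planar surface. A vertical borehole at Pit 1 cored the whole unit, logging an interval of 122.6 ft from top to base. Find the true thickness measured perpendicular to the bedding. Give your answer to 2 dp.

117.49 ft

Let the plane be z = a·E + b·N + c.
Pit 2−Pit 1: 60a − 317b = 8.5;  Pit 3−Pit 1: 227a − 393b = 55.8.
Solving gives a = 0.29658, b = 0.02932.
|∇z| = √(a²+b²) = 0.29802, so dip δ = arctan(0.29802) = 16.60°.
True thickness = vertical thickness × cos δ = 122.6 × cos 16.60° = 117.49 ft.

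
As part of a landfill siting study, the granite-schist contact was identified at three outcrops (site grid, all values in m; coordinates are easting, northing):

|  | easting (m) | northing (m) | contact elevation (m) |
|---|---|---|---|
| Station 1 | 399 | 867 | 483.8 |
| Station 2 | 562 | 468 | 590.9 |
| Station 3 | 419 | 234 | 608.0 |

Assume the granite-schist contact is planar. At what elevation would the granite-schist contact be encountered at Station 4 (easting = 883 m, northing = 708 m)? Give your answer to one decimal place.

606.8 m

Let the plane be z = a·easting + b·northing + c.
Station 2−Station 1: 163a − 399b = 107.1;  Station 3−Station 1: 20a − 633b = 124.2.
Solving gives a = 0.19158, b = −0.19016.
Then c = 483.8 − a·399 − b·867 = 572.22.
At (883, 708): z = 169.2 − 134.6 + 572.22 = 606.8 m.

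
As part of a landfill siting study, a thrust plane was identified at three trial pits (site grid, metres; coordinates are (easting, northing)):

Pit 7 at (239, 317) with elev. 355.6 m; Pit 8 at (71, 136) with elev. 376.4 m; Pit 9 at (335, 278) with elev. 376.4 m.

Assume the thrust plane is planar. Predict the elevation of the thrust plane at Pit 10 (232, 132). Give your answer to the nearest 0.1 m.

Two edge vectors: Pit 7→Pit 8 = (-168, -181, 20.8), Pit 7→Pit 9 = (96, -39, 20.8).
Normal n = (Pit 7→Pit 8) × (Pit 7→Pit 9) = (-2953.6, 5491.2, 23928).
So ∂z/∂E = −n_x/n_z = 0.12344 and ∂z/∂N = −n_y/n_z = −0.22949.
Intercept c from Pit 7: 355.6 − 29.50 + 72.75 = 398.85.
At (232, 132): z = 28.6 − 30.3 + 398.85 = 397.2 m.

397.2 m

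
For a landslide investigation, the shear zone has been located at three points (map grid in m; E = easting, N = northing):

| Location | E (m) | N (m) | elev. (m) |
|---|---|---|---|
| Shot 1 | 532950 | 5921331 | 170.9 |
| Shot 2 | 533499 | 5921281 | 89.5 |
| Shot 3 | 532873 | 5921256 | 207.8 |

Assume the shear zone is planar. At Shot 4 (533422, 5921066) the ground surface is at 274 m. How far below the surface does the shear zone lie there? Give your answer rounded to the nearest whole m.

104 m

Two edge vectors: Shot 1→Shot 2 = (549, -50, -81.4), Shot 1→Shot 3 = (-77, -75, 36.9).
Normal n = (Shot 1→Shot 2) × (Shot 1→Shot 3) = (-7950, -13990.3, -45025).
So ∂z/∂E = −n_x/n_z = −0.17656857 and ∂z/∂N = −n_y/n_z = −0.31072293.
Intercept c from Shot 1: 170.9 + 94102.22 + 1839893.33 = 1934166.45.
At (533422, 5921066): z_contact = −94185.6 − 1839811.0 + 1934166.45 = 169.9 m.
Depth below ground = 274 − 169.9 = 104 m.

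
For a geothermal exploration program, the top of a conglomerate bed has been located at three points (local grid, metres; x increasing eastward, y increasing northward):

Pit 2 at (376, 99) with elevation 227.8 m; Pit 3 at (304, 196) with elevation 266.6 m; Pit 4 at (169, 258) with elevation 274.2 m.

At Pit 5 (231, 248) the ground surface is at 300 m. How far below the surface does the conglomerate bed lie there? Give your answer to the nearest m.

19 m

Let the plane be z = a·x + b·y + c.
Pit 3−Pit 2: −72a + 97b = 38.8;  Pit 4−Pit 2: −207a + 159b = 46.4.
Solving gives a = 0.19330, b = 0.54348.
Then c = 227.8 − a·376 − b·99 = 101.31.
At (231, 248): z_contact = 44.7 + 134.8 + 101.31 = 280.7 m.
Depth below ground = 300 − 280.7 = 19 m.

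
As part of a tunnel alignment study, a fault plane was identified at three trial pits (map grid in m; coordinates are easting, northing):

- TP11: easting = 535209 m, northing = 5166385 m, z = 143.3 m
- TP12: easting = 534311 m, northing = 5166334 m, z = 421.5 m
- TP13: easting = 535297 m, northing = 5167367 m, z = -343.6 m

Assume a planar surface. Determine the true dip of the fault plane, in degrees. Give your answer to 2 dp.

28.77°

Let the plane be z = a·easting + b·northing + c.
TP12−TP11: −898a − 51b = 278.2;  TP13−TP11: 88a + 982b = −486.9.
Solving gives a = −0.28308, b = −0.47046.
Gradient magnitude |∇z| = √(a² + b²) = √(0.08013 + 0.22133) = 0.54906.
True dip = arctan(0.54906) = 28.77°, dipping toward NNE (azimuth ≈ 031°).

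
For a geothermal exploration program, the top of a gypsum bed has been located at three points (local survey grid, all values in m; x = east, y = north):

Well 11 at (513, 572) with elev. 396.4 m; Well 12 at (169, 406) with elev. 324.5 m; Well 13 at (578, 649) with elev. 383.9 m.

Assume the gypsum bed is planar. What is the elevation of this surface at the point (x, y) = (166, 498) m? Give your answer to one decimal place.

270.5 m

Two edge vectors: Well 11→Well 12 = (-344, -166, -71.9), Well 11→Well 13 = (65, 77, -12.5).
Normal n = (Well 11→Well 12) × (Well 11→Well 13) = (7611.3, -8973.5, -15698).
So ∂z/∂x = −n_x/n_z = 0.48486 and ∂z/∂y = −n_y/n_z = −0.57163.
Intercept c from Well 11: 396.4 − 248.73 + 326.97 = 474.64.
At (166, 498): z = 80.5 − 284.7 + 474.64 = 270.5 m.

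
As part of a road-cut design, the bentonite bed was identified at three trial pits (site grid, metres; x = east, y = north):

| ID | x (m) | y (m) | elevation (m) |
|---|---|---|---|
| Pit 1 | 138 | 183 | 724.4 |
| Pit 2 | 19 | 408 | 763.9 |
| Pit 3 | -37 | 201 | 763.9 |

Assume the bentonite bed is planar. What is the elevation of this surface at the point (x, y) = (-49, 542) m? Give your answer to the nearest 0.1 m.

786.8 m

Two edge vectors: Pit 1→Pit 2 = (-119, 225, 39.5), Pit 1→Pit 3 = (-175, 18, 39.5).
Normal n = (Pit 1→Pit 2) × (Pit 1→Pit 3) = (8176.5, -2212, 37233).
So ∂z/∂x = −n_x/n_z = −0.21960 and ∂z/∂y = −n_y/n_z = 0.05941.
Intercept c from Pit 1: 724.4 + 30.31 − 10.87 = 743.83.
At (-49, 542): z = 10.8 + 32.2 + 743.83 = 786.8 m.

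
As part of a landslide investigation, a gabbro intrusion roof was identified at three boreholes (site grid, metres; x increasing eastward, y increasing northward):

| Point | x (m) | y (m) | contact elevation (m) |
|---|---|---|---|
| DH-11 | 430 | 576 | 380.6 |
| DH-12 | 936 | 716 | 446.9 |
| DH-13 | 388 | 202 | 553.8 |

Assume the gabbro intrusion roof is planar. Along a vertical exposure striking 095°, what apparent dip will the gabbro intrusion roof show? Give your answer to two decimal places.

17.19°

Let the plane be z = a·x + b·y + c.
DH-12−DH-11: 506a + 140b = 66.3;  DH-13−DH-11: −42a − 374b = 173.2.
Solving gives a = 0.26747, b = −0.49314.
Unit vector along 095° is (sin 95°, cos 95°) = (0.9962, -0.0872).
Slope in that direction = a·(0.9962) + b·(-0.0872) = 0.30943.
Apparent dip = arctan|0.30943| = 17.19° (true dip is 29.3°, so apparent ≤ true as expected).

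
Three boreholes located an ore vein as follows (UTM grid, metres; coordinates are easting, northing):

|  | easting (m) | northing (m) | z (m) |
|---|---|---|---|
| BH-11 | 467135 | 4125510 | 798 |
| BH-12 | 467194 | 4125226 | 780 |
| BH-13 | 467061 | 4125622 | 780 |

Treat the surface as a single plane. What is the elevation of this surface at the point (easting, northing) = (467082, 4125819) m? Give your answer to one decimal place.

Let the plane be z = a·easting + b·northing + c.
BH-12−BH-11: 59a − 284b = −18;  BH-13−BH-11: −74a + 112b = −18.
Solving gives a = 0.494725153, b = 0.166157690.
Then c = 798 − a·467135 − b·4125510 = −915790.65.
At (467082, 4125819): z = 231077.2 + 685536.6 − 915790.65 = 823.1 m.

823.1 m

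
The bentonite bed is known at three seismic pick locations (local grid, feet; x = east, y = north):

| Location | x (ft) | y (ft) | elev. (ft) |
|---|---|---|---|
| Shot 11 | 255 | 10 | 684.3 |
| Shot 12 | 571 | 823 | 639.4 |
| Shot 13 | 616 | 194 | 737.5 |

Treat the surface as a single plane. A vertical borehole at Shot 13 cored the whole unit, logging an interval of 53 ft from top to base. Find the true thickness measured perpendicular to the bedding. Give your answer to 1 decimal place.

Let the plane be z = a·x + b·y + c.
Shot 12−Shot 11: 316a + 813b = −44.9;  Shot 13−Shot 11: 361a + 184b = 53.2.
Solving gives a = 0.21888, b = −0.14030.
|∇z| = √(a²+b²) = 0.25999, so dip δ = arctan(0.25999) = 14.57°.
True thickness = vertical thickness × cos δ = 53 × cos 14.57° = 51.3 ft.

51.3 ft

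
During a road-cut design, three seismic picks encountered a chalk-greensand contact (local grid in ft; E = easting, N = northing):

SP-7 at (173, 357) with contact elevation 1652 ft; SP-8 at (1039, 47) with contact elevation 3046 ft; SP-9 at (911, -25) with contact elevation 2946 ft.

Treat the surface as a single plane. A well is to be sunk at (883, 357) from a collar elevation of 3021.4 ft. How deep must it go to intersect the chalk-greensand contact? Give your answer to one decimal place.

Two edge vectors: SP-7→SP-8 = (866, -310, 1394), SP-7→SP-9 = (738, -382, 1294).
Normal n = (SP-7→SP-8) × (SP-7→SP-9) = (131368, -91832, -102032).
So ∂z/∂E = −n_x/n_z = 1.287518 and ∂z/∂N = −n_y/n_z = −0.900031.
Intercept c from SP-7: 1652 − 222.74 + 321.31 = 1750.57.
At (883, 357): z_contact = 1136.88 − 321.31 + 1750.57 = 2566.14 ft.
Depth below ground = 3021.4 − 2566.14 = 455.3 ft.

455.3 ft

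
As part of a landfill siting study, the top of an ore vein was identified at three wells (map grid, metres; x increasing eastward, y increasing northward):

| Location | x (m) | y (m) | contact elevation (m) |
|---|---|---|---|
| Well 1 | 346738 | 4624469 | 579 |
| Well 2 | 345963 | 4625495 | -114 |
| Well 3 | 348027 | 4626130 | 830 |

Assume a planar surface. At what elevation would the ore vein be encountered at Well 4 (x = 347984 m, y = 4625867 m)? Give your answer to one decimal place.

877.2 m

Two edge vectors: Well 1→Well 2 = (-775, 1026, -693), Well 1→Well 3 = (1289, 1661, 251).
Normal n = (Well 1→Well 2) × (Well 1→Well 3) = (1408599, -698752, -2609789).
So ∂z/∂x = −n_x/n_z = 0.539736737 and ∂z/∂y = −n_y/n_z = −0.267742718.
Intercept c from Well 1: 579 − 187147.24 + 1238167.90 = 1051599.66.
At (347984, 4625867): z = 187819.7 − 1238542.2 + 1051599.66 = 877.2 m.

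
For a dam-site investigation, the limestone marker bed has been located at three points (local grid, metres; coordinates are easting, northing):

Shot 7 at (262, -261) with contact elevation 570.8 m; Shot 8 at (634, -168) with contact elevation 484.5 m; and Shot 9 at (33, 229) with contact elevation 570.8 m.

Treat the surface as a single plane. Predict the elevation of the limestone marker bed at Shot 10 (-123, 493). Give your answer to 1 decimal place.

577.6 m

Two edge vectors: Shot 7→Shot 8 = (372, 93, -86.3), Shot 7→Shot 9 = (-229, 490, 0).
Normal n = (Shot 7→Shot 8) × (Shot 7→Shot 9) = (42287, 19762.7, 203577).
So ∂z/∂easting = −n_x/n_z = −0.20772 and ∂z/∂northing = −n_y/n_z = −0.09708.
Intercept c from Shot 7: 570.8 + 54.42 − 25.34 = 599.89.
At (-123, 493): z = 25.5 − 47.9 + 599.89 = 577.6 m.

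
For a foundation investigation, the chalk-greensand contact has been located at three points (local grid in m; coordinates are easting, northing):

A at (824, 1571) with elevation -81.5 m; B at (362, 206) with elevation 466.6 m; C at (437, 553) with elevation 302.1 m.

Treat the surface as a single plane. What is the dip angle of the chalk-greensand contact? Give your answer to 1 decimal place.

Two edge vectors: A→B = (-462, -1365, 548.1), A→C = (-387, -1018, 383.6).
Normal n = (A→B) × (A→C) = (34351.8, -34891.5, -57939).
So ∂z/∂easting = −n_x/n_z = 0.59290 and ∂z/∂northing = −n_y/n_z = −0.60221.
Gradient magnitude |∇z| = √(a² + b²) = √(0.35153 + 0.36266) = 0.84509.
True dip = arctan(0.84509) = 40.2°, dipping toward NW (azimuth ≈ 315°).

40.2°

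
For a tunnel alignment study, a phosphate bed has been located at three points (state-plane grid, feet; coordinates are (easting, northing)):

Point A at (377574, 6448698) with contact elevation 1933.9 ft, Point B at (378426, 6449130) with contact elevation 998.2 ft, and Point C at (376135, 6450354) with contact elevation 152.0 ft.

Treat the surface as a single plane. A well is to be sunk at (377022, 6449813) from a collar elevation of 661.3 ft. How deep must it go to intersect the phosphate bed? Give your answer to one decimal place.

Two edge vectors: Point A→Point B = (852, 432, -935.7), Point A→Point C = (-1439, 1656, -1781.9).
Normal n = (Point A→Point B) × (Point A→Point C) = (779738.4, 2864651.1, 2032560).
So ∂z/∂E = −n_x/n_z = −0.383623804 and ∂z/∂N = −n_y/n_z = −1.409380830.
Intercept c from Point A: 1933.9 + 144846.37 + 9088671.34 = 9235451.61.
At (377022, 6449813): z_contact = −144634.61 − 9090242.80 + 9235451.61 = 574.20 ft.
Depth below ground = 661.3 − 574.20 = 87.1 ft.

87.1 ft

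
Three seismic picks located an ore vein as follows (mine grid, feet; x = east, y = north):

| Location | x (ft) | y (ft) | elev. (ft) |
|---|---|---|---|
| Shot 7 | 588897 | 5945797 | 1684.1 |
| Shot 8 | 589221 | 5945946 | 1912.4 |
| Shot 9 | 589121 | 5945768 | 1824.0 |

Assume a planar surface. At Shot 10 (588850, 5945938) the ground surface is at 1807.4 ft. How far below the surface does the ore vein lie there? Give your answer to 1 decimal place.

134.3 ft

Let the plane be z = a·x + b·y + c.
Shot 8−Shot 7: 324a + 149b = 228.3;  Shot 9−Shot 7: 224a − 29b = 139.9.
Solving gives a = 0.642144394, b = 0.135873936.
Then c = 1684.1 − a·588897 − b·5945797 = −1184351.65.
At (588850, 5945938): z_contact = 378126.73 + 807898.00 − 1184351.65 = 1673.08 ft.
Depth below ground = 1807.4 − 1673.08 = 134.3 ft.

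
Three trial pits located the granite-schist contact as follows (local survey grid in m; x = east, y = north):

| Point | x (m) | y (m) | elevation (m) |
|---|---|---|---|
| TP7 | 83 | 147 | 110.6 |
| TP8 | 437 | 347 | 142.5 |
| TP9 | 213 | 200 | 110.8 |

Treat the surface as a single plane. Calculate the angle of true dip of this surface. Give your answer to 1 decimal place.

31.3°

Two edge vectors: TP7→TP8 = (354, 200, 31.9), TP7→TP9 = (130, 53, 0.2).
Normal n = (TP7→TP8) × (TP7→TP9) = (-1650.7, 4076.2, -7238).
So ∂z/∂x = −n_x/n_z = −0.22806 and ∂z/∂y = −n_y/n_z = 0.56317.
Gradient magnitude |∇z| = √(a² + b²) = √(0.05201 + 0.31716) = 0.60759.
True dip = arctan(0.60759) = 31.3°, dipping toward SSE (azimuth ≈ 158°).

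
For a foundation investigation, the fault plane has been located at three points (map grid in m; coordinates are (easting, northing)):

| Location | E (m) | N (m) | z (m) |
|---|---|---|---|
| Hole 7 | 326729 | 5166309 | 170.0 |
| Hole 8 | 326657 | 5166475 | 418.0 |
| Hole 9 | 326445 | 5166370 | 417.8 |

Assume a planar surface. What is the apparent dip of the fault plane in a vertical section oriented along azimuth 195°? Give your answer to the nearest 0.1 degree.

Two edge vectors: Hole 7→Hole 8 = (-72, 166, 248), Hole 7→Hole 9 = (-284, 61, 247.8).
Normal n = (Hole 7→Hole 8) × (Hole 7→Hole 9) = (26006.8, -52590.4, 42752).
So ∂z/∂E = −n_x/n_z = −0.60832 and ∂z/∂N = −n_y/n_z = 1.23013.
Unit vector along 195° is (sin 195°, cos 195°) = (-0.2588, -0.9659).
Slope in that direction = a·(-0.2588) + b·(-0.9659) = −1.03077.
Apparent dip = arctan|1.03077| = 45.9° (true dip is 53.9°, so apparent ≤ true as expected).

45.9°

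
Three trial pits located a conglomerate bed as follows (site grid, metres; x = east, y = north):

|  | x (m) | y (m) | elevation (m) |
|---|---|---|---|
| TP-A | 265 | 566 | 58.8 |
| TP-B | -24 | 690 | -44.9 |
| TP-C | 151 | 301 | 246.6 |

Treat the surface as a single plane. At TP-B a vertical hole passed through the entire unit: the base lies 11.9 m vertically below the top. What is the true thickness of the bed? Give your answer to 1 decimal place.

Let the plane be z = a·x + b·y + c.
TP-B−TP-A: −289a + 124b = −103.7;  TP-C−TP-A: −114a − 265b = 187.8.
Solving gives a = 0.04622, b = −0.72856.
|∇z| = √(a²+b²) = 0.73003, so dip δ = arctan(0.73003) = 36.13°.
True thickness = vertical thickness × cos δ = 11.9 × cos 36.13° = 9.6 m.

9.6 m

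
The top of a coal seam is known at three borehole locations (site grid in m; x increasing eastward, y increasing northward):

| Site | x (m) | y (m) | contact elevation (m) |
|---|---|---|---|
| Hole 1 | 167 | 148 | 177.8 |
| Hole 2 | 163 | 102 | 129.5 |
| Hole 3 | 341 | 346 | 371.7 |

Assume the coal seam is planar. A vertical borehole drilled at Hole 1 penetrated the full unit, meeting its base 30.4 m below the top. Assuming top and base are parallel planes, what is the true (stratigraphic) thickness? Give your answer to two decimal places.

20.85 m

Two edge vectors: Hole 1→Hole 2 = (-4, -46, -48.3), Hole 1→Hole 3 = (174, 198, 193.9).
Normal n = (Hole 1→Hole 2) × (Hole 1→Hole 3) = (644, -7628.6, 7212).
So ∂z/∂x = −n_x/n_z = −0.08930 and ∂z/∂y = −n_y/n_z = 1.05776.
|∇z| = √(a²+b²) = 1.06153, so dip δ = arctan(1.06153) = 46.71°.
True thickness = vertical thickness × cos δ = 30.4 × cos 46.71° = 20.85 m.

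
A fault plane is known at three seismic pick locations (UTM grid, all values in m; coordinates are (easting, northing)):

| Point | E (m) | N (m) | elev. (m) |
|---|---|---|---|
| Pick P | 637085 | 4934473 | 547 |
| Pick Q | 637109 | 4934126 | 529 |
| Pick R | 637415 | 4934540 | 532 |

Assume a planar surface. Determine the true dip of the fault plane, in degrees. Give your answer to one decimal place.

Let the plane be z = a·E + b·N + c.
Pick Q−Pick P: 24a − 347b = −18;  Pick R−Pick P: 330a + 67b = −15.
Solving gives a = −0.05521, b = 0.04805.
Gradient magnitude |∇z| = √(a² + b²) = √(0.00305 + 0.00231) = 0.07319.
True dip = arctan(0.07319) = 4.2°, dipping toward SE (azimuth ≈ 131°).

4.2°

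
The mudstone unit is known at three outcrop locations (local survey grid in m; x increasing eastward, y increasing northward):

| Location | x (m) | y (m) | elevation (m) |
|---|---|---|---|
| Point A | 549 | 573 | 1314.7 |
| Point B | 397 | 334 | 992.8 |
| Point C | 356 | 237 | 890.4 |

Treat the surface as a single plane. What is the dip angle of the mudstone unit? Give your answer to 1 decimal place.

55.3°

Two edge vectors: Point A→Point B = (-152, -239, -321.9), Point A→Point C = (-193, -336, -424.3).
Normal n = (Point A→Point B) × (Point A→Point C) = (-6750.7, -2366.9, 4945).
So ∂z/∂x = −n_x/n_z = 1.36516 and ∂z/∂y = −n_y/n_z = 0.47865.
Gradient magnitude |∇z| = √(a² + b²) = √(1.86365 + 0.22910) = 1.44664.
True dip = arctan(1.44664) = 55.3°, dipping toward WSW (azimuth ≈ 251°).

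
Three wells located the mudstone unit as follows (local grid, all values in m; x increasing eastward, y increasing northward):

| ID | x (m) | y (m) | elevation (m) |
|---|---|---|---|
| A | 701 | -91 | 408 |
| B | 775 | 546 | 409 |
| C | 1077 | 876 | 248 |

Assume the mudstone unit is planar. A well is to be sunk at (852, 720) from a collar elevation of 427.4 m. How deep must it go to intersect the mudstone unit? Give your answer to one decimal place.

Two edge vectors: A→B = (74, 637, 1), A→C = (376, 967, -160).
Normal n = (A→B) × (A→C) = (-102887, 12216, -167954).
So ∂z/∂x = −n_x/n_z = −0.612590 and ∂z/∂y = −n_y/n_z = 0.072734.
Intercept c from A: 408 + 429.43 + 6.62 = 844.04.
At (852, 720): z_contact = −521.93 + 52.37 + 844.04 = 374.49 m.
Depth below ground = 427.4 − 374.49 = 52.9 m.

52.9 m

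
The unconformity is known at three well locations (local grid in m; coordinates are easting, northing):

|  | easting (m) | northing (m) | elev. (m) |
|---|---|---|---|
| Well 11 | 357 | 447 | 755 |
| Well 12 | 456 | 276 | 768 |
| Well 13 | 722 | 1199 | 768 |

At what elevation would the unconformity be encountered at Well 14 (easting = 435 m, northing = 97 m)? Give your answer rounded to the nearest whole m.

Two edge vectors: Well 11→Well 12 = (99, -171, 13), Well 11→Well 13 = (365, 752, 13).
Normal n = (Well 11→Well 12) × (Well 11→Well 13) = (-11999, 3458, 136863).
So ∂z/∂easting = −n_x/n_z = 0.08767 and ∂z/∂northing = −n_y/n_z = −0.02527.
Intercept c from Well 11: 755 − 31.30 + 11.29 = 735.00.
At (435, 97): z = 38.1 − 2.5 + 735.00 = 770.7 m.

771 m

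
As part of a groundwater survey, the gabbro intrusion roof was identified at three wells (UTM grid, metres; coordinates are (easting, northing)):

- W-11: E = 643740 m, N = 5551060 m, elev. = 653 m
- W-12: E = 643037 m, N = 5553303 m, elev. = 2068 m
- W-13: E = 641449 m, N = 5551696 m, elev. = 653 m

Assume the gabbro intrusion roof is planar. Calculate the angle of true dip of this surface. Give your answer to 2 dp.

35.64°

Two edge vectors: W-11→W-12 = (-703, 2243, 1415), W-11→W-13 = (-2291, 636, 0).
Normal n = (W-11→W-12) × (W-11→W-13) = (-899940, -3241765, 4691605).
So ∂z/∂E = −n_x/n_z = 0.19182 and ∂z/∂N = −n_y/n_z = 0.69097.
Gradient magnitude |∇z| = √(a² + b²) = √(0.03679 + 0.47744) = 0.71710.
True dip = arctan(0.71710) = 35.64°, dipping toward SSW (azimuth ≈ 196°).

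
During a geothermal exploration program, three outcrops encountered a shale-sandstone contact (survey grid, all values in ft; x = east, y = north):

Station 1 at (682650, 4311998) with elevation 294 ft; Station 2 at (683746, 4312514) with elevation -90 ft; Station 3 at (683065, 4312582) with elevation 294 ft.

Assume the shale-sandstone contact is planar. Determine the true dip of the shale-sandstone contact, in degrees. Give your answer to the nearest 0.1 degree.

32.9°

Let the plane be z = a·x + b·y + c.
Station 2−Station 1: 1096a + 516b = −384;  Station 3−Station 1: 415a + 584b = 0.
Solving gives a = −0.52652, b = 0.37415.
Gradient magnitude |∇z| = √(a² + b²) = √(0.27722 + 0.13999) = 0.64592.
True dip = arctan(0.64592) = 32.9°, dipping toward SE (azimuth ≈ 125°).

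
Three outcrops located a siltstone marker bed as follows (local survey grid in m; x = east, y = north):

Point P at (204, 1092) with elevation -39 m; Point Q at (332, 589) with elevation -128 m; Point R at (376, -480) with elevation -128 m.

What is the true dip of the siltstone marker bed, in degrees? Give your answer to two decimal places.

39.70°

Two edge vectors: Point P→Point Q = (128, -503, -89), Point P→Point R = (172, -1572, -89).
Normal n = (Point P→Point Q) × (Point P→Point R) = (-95141, -3916, -114700).
So ∂z/∂x = −n_x/n_z = −0.82948 and ∂z/∂y = −n_y/n_z = −0.03414.
Gradient magnitude |∇z| = √(a² + b²) = √(0.68803 + 0.00117) = 0.83018.
True dip = arctan(0.83018) = 39.70°, dipping toward E (azimuth ≈ 088°).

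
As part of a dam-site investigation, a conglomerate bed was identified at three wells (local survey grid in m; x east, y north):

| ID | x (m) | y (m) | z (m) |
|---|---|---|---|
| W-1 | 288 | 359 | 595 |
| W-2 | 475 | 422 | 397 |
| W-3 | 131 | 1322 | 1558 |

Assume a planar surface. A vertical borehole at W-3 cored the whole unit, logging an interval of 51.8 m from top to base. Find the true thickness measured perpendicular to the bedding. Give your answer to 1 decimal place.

Two edge vectors: W-1→W-2 = (187, 63, -198), W-1→W-3 = (-157, 963, 963).
Normal n = (W-1→W-2) × (W-1→W-3) = (251343, -148995, 189972).
So ∂z/∂x = −n_x/n_z = −1.32305 and ∂z/∂y = −n_y/n_z = 0.78430.
|∇z| = √(a²+b²) = 1.53805, so dip δ = arctan(1.53805) = 56.97°.
True thickness = vertical thickness × cos δ = 51.8 × cos 56.97° = 28.2 m.

28.2 m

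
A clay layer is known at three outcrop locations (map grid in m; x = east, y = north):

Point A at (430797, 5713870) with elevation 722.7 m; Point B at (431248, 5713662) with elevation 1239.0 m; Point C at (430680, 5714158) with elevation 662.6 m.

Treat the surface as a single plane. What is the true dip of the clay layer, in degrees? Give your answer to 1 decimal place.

Two edge vectors: Point A→Point B = (451, -208, 516.3), Point A→Point C = (-117, 288, -60.1).
Normal n = (Point A→Point B) × (Point A→Point C) = (-136193.6, -33302, 105552).
So ∂z/∂x = −n_x/n_z = 1.29030 and ∂z/∂y = −n_y/n_z = 0.31550.
Gradient magnitude |∇z| = √(a² + b²) = √(1.66487 + 0.09954) = 1.32831.
True dip = arctan(1.32831) = 53.0°, dipping toward WSW (azimuth ≈ 256°).

53.0°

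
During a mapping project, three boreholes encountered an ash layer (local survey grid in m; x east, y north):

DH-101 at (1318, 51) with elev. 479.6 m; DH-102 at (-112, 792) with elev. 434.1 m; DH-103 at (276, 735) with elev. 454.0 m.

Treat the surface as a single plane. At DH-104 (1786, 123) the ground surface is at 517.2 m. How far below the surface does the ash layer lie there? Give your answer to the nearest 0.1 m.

6.2 m

Two edge vectors: DH-101→DH-102 = (-1430, 741, -45.5), DH-101→DH-103 = (-1042, 684, -25.6).
Normal n = (DH-101→DH-102) × (DH-101→DH-103) = (12152.4, 10803, -205998).
So ∂z/∂x = −n_x/n_z = 0.058993 and ∂z/∂y = −n_y/n_z = 0.052442.
Intercept c from DH-101: 479.6 − 77.75 − 2.67 = 399.17.
At (1786, 123): z_contact = 105.36 + 6.45 + 399.17 = 510.98 m.
Depth below ground = 517.2 − 510.98 = 6.2 m.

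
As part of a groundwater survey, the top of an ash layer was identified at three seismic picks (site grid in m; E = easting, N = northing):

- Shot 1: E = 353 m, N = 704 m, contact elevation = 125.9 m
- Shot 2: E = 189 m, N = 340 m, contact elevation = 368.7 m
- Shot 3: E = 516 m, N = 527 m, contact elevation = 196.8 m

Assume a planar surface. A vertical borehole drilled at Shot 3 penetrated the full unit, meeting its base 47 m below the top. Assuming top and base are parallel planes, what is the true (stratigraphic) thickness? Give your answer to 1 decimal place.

40.1 m

Let the plane be z = a·E + b·N + c.
Shot 2−Shot 1: −164a − 364b = 242.8;  Shot 3−Shot 1: 163a − 177b = 70.9.
Solving gives a = −0.19430, b = −0.57949.
|∇z| = √(a²+b²) = 0.61120, so dip δ = arctan(0.61120) = 31.43°.
True thickness = vertical thickness × cos δ = 47 × cos 31.43° = 40.1 m.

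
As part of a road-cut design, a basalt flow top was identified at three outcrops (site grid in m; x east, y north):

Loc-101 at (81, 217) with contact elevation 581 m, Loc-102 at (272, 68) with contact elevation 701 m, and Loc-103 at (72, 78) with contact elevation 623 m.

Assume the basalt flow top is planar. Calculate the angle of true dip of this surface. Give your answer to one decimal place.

26.4°

Let the plane be z = a·x + b·y + c.
Loc-102−Loc-101: 191a − 149b = 120;  Loc-103−Loc-101: −9a − 139b = 42.
Solving gives a = 0.37368, b = −0.32635.
Gradient magnitude |∇z| = √(a² + b²) = √(0.13964 + 0.10651) = 0.49613.
True dip = arctan(0.49613) = 26.4°, dipping toward NW (azimuth ≈ 311°).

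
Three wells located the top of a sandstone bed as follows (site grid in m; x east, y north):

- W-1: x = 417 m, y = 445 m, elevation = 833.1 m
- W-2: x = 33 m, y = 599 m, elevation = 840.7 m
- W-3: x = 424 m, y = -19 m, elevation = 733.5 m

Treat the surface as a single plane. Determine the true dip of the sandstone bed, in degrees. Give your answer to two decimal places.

12.72°

Two edge vectors: W-1→W-2 = (-384, 154, 7.6), W-1→W-3 = (7, -464, -99.6).
Normal n = (W-1→W-2) × (W-1→W-3) = (-11812, -38193.2, 177098).
So ∂z/∂x = −n_x/n_z = 0.06670 and ∂z/∂y = −n_y/n_z = 0.21566.
Gradient magnitude |∇z| = √(a² + b²) = √(0.00445 + 0.04651) = 0.22574.
True dip = arctan(0.22574) = 12.72°, dipping toward SSW (azimuth ≈ 197°).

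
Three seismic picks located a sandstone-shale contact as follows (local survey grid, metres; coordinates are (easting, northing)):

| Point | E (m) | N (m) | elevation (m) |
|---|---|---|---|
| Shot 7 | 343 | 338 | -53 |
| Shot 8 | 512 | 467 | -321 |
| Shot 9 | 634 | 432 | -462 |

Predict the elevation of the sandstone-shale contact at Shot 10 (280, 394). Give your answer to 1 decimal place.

Two edge vectors: Shot 7→Shot 8 = (169, 129, -268), Shot 7→Shot 9 = (291, 94, -409).
Normal n = (Shot 7→Shot 8) × (Shot 7→Shot 9) = (-27569, -8867, -21653).
So ∂z/∂E = −n_x/n_z = −1.27322 and ∂z/∂N = −n_y/n_z = −0.40950.
Intercept c from Shot 7: -53 + 436.71 + 138.41 = 522.13.
At (280, 394): z = −356.5 − 161.3 + 522.13 = 4.3 m.

4.3 m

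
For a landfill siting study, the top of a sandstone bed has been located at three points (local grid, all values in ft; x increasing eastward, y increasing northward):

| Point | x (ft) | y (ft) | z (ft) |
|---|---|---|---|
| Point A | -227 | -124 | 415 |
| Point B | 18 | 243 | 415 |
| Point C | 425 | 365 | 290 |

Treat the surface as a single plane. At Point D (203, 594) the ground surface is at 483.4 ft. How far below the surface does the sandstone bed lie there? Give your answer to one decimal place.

Let the plane be z = a·x + b·y + c.
Point B−Point A: 245a + 367b = 0;  Point C−Point A: 652a + 489b = −125.
Solving gives a = −0.38396, b = 0.25632.
Then c = 415 − a·-227 − b·-124 = 359.63.
At (203, 594): z_contact = −77.94 + 152.25 + 359.63 = 433.94 ft.
Depth below ground = 483.4 − 433.94 = 49.5 ft.

49.5 ft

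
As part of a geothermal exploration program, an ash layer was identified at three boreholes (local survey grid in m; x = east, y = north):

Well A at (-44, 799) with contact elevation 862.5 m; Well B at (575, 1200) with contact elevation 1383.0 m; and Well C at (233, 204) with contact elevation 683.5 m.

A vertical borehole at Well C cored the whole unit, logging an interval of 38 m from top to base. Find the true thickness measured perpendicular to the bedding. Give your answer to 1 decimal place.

Let the plane be z = a·x + b·y + c.
Well B−Well A: 619a + 401b = 520.5;  Well C−Well A: 277a − 595b = −179.
Solving gives a = 0.49630, b = 0.53189.
|∇z| = √(a²+b²) = 0.72748, so dip δ = arctan(0.72748) = 36.04°.
True thickness = vertical thickness × cos δ = 38 × cos 36.04° = 30.7 m.

30.7 m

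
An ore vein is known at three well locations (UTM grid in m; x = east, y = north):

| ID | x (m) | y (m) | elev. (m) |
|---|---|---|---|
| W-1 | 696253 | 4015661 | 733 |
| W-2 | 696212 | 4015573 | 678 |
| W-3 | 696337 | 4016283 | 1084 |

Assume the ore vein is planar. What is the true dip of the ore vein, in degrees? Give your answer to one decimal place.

29.7°

Two edge vectors: W-1→W-2 = (-41, -88, -55), W-1→W-3 = (84, 622, 351).
Normal n = (W-1→W-2) × (W-1→W-3) = (3322, 9771, -18110).
So ∂z/∂x = −n_x/n_z = 0.18343 and ∂z/∂y = −n_y/n_z = 0.53954.
Gradient magnitude |∇z| = √(a² + b²) = √(0.03365 + 0.29110) = 0.56987.
True dip = arctan(0.56987) = 29.7°, dipping toward SSW (azimuth ≈ 199°).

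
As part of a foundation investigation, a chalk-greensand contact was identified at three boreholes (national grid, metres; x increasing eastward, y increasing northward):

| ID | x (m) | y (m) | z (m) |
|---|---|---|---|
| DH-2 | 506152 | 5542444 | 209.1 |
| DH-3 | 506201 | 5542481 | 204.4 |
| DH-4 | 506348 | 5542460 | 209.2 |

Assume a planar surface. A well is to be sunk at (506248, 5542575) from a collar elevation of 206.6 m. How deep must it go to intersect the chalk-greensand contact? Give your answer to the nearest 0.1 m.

15.1 m

Two edge vectors: DH-2→DH-3 = (49, 37, -4.7), DH-2→DH-4 = (196, 16, 0.1).
Normal n = (DH-2→DH-3) × (DH-2→DH-4) = (78.9, -926.1, -6468).
So ∂z/∂x = −n_x/n_z = 0.012198516 and ∂z/∂y = −n_y/n_z = −0.143181818.
Intercept c from DH-2: 209.1 − 6174.30 + 793577.21 = 787612.01.
At (506248, 5542575): z_contact = 6175.47 − 793595.97 + 787612.01 = 191.51 m.
Depth below ground = 206.6 − 191.51 = 15.1 m.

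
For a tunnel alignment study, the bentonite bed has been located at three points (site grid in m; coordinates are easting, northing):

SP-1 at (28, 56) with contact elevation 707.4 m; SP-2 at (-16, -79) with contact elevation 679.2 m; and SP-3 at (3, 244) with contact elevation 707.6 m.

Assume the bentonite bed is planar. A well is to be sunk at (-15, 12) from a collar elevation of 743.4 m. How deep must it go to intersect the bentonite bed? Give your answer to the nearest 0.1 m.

Let the plane be z = a·easting + b·northing + c.
SP-2−SP-1: −44a − 135b = −28.2;  SP-3−SP-1: −25a + 188b = 0.2.
Solving gives a = 0.45287, b = 0.06129.
Then c = 707.4 − a·28 − b·56 = 691.29.
At (-15, 12): z_contact = −6.79 + 0.74 + 691.29 = 685.23 m.
Depth below ground = 743.4 − 685.23 = 58.2 m.

58.2 m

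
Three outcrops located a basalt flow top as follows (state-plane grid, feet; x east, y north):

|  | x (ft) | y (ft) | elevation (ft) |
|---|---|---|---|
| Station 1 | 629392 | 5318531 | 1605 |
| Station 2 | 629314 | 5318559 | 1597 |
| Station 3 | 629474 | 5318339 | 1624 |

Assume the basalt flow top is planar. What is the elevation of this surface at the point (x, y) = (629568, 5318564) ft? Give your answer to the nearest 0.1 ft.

Let the plane be z = a·x + b·y + c.
Station 2−Station 1: −78a + 28b = −8;  Station 3−Station 1: 82a − 192b = 19.
Solving gives a = 0.079179811, b = −0.065141956.
Then c = 1605 − a·629392 − b·5318531 = 298229.37.
At (629568, 5318564): z = 49849.1 − 346461.7 + 298229.37 = 1616.8 ft.

1616.8 ft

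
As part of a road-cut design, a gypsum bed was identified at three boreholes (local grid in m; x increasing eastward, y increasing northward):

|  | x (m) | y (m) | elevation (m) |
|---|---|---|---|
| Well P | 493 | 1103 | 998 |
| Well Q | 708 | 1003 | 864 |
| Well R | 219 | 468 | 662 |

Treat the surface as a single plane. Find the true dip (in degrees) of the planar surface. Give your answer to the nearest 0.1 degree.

Two edge vectors: Well P→Well Q = (215, -100, -134), Well P→Well R = (-274, -635, -336).
Normal n = (Well P→Well Q) × (Well P→Well R) = (-51490, 108956, -163925).
So ∂z/∂x = −n_x/n_z = −0.31411 and ∂z/∂y = −n_y/n_z = 0.66467.
Gradient magnitude |∇z| = √(a² + b²) = √(0.09866 + 0.44179) = 0.73515.
True dip = arctan(0.73515) = 36.3°, dipping toward SSE (azimuth ≈ 155°).

36.3°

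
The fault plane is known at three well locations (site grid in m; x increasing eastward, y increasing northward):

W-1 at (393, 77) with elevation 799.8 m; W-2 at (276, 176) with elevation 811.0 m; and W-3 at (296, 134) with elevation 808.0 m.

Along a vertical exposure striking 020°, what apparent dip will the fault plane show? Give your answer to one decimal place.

1.2°

Let the plane be z = a·x + b·y + c.
W-2−W-1: −117a + 99b = 11.2;  W-3−W-1: −97a + 57b = 8.2.
Solving gives a = −0.05910, b = 0.04329.
Unit vector along 020° is (sin 20°, cos 20°) = (0.3420, 0.9397).
Slope in that direction = a·(0.3420) + b·(0.9397) = 0.02046.
Apparent dip = arctan|0.02046| = 1.2° (true dip is 4.2°, so apparent ≤ true as expected).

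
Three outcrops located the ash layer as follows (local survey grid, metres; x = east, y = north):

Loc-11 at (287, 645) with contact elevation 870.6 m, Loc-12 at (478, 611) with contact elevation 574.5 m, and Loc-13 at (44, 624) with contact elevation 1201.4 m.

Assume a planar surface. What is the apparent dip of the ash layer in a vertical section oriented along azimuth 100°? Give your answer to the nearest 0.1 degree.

Two edge vectors: Loc-11→Loc-12 = (191, -34, -296.1), Loc-11→Loc-13 = (-243, -21, 330.8).
Normal n = (Loc-11→Loc-12) × (Loc-11→Loc-13) = (-17465.3, 8769.5, -12273).
So ∂z/∂x = −n_x/n_z = −1.42307 and ∂z/∂y = −n_y/n_z = 0.71454.
Unit vector along 100° is (sin 100°, cos 100°) = (0.9848, -0.1736).
Slope in that direction = a·(0.9848) + b·(-0.1736) = −1.52553.
Apparent dip = arctan|1.52553| = 56.8° (true dip is 57.9°, so apparent ≤ true as expected).

56.8°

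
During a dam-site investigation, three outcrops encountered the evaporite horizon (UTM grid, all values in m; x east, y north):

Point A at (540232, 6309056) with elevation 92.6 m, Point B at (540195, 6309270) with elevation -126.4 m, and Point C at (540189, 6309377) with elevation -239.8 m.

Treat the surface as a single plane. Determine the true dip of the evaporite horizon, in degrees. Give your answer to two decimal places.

48.28°

Let the plane be z = a·x + b·y + c.
Point B−Point A: −37a + 214b = −219;  Point C−Point A: −43a + 321b = −332.4.
Solving gives a = −0.31200, b = −1.07731.
Gradient magnitude |∇z| = √(a² + b²) = √(0.09734 + 1.16059) = 1.12158.
True dip = arctan(1.12158) = 48.28°, dipping toward NNE (azimuth ≈ 016°).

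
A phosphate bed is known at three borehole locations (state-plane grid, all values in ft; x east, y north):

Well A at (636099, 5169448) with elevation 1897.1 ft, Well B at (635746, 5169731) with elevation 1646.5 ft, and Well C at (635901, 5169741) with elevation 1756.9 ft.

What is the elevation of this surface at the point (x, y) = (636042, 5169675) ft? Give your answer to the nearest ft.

Let the plane be z = a·x + b·y + c.
Well B−Well A: −353a + 283b = −250.6;  Well C−Well A: −198a + 293b = −140.2.
Solving gives a = 0.71208355, b = 0.00270493.
Then c = 1897.1 − a·636099 − b·5169448 = −465041.51.
At (636042, 5169675): z = 452915.0 + 13983.6 − 465041.51 = 1857.1 ft.

1857 ft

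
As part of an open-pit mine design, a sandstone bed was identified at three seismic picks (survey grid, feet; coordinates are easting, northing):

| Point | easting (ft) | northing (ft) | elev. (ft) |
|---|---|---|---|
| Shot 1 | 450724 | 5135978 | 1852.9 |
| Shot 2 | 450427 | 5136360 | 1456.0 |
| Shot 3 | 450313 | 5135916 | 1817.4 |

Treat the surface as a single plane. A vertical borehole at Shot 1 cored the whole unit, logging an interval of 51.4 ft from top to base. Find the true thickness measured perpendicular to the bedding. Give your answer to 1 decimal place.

Let the plane be z = a·easting + b·northing + c.
Shot 2−Shot 1: −297a + 382b = −396.9;  Shot 3−Shot 1: −411a − 62b = −35.5.
Solving gives a = 0.21759, b = −0.86983.
|∇z| = √(a²+b²) = 0.89663, so dip δ = arctan(0.89663) = 41.88°.
True thickness = vertical thickness × cos δ = 51.4 × cos 41.88° = 38.3 ft.

38.3 ft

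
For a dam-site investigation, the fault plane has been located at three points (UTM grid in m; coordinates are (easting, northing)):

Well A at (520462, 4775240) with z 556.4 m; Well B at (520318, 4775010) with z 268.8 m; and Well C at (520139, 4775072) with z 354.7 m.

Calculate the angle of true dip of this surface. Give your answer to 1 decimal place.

Two edge vectors: Well A→Well B = (-144, -230, -287.6), Well A→Well C = (-323, -168, -201.7).
Normal n = (Well A→Well B) × (Well A→Well C) = (-1925.8, 63850, -50098).
So ∂z/∂E = −n_x/n_z = −0.03844 and ∂z/∂N = −n_y/n_z = 1.27450.
Gradient magnitude |∇z| = √(a² + b²) = √(0.00148 + 1.62436) = 1.27508.
True dip = arctan(1.27508) = 51.9°, dipping toward S (azimuth ≈ 178°).

51.9°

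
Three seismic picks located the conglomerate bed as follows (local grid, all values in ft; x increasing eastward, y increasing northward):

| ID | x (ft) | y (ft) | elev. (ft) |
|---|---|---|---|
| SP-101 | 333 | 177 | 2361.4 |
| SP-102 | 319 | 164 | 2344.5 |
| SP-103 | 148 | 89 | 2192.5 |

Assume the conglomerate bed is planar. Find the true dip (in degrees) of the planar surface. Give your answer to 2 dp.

Two edge vectors: SP-101→SP-102 = (-14, -13, -16.9), SP-101→SP-103 = (-185, -88, -168.9).
Normal n = (SP-101→SP-102) × (SP-101→SP-103) = (708.5, 761.9, -1173).
So ∂z/∂x = −n_x/n_z = 0.60401 and ∂z/∂y = −n_y/n_z = 0.64953.
Gradient magnitude |∇z| = √(a² + b²) = √(0.36482 + 0.42189) = 0.88697.
True dip = arctan(0.88697) = 41.57°, dipping toward SW (azimuth ≈ 223°).

41.57°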